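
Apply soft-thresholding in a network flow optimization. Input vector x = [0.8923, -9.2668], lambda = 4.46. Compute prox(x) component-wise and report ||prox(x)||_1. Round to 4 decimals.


Soft-thresholding with lambda = 4.46:
prox(0.8923) = sign(0.8923)*max(|0.8923| - 4.46, 0) = 0.0
prox(-9.2668) = sign(-9.2668)*max(|-9.2668| - 4.46, 0) = -4.8068
prox(x) = [0.0, -4.8068]
||prox(x)||_1 = 0.0 + 4.8068 = 4.8068


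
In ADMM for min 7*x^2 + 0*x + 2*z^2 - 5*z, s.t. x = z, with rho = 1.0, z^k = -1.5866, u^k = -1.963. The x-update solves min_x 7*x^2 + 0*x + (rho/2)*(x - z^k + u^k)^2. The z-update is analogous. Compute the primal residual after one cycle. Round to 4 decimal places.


ADMM iteration with rho = 1.0, z^k = -1.5866, u^k = -1.963
Step 1: x-update.
Minimize 7*x^2 + 0*x + (1.0/2)*(x + 1.5866 - 1.963)^2
FOC: (2*7 + 1.0)*x = 0 + 1.0*(-1.5866 + 1.963)
x^{k+1} = 0.0251
Step 2: z-update.
Minimize 2*z^2 - 5*z + (1.0/2)*(0.0251 - z - 1.963)^2
FOC: (2*2 + 1.0)*z = 5 + 1.0*(0.0251 - 1.963)
z^{k+1} = 0.6124
Step 3: u-update.
u^{k+1} = -1.963 + 0.0251 - 0.6124 = -2.5503
Step 4: Primal residual = |0.0251 - 0.6124| = 0.5873


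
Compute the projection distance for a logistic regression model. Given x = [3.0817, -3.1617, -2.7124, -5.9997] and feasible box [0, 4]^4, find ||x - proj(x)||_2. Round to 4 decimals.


Project each component onto [0, 4].
clip(3.0817) = 3.0817, clip(-3.1617) = 0.0, clip(-2.7124) = 0.0, clip(-5.9997) = 0.0
Projection = [3.0817, 0.0, 0.0, 0.0]
Squared diffs: [0.0, 9.9963, 7.3571, 35.9964]
Distance = sqrt(53.3498) = 7.3041


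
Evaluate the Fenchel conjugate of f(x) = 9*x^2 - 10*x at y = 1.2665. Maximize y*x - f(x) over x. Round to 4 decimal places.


f*(y) = sup_x {y*x - a*x^2 - b*x} = sup_x {(y-b)*x - a*x^2}
FOC: (y - b) - 2a*x = 0 => x* = (y - b)/(2a)
x* = (1.2665 + 10)/(2*9) = 0.6259
f*(1.2665) = (y-b)^2/(4a) = (1.2665 + 10)^2/(4*9)
= 126.934/36 = 3.5259


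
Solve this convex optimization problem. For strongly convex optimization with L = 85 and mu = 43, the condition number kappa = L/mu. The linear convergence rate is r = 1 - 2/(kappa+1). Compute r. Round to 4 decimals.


Step 1: Compute the condition number.
kappa = L/mu = 85/43 = 1.9767
Step 2: Compute the convergence rate.
r = 1 - 2/(kappa + 1) = 1 - 2*mu/(L + mu) = (L - mu)/(L + mu) = 42/128 = 0.3281


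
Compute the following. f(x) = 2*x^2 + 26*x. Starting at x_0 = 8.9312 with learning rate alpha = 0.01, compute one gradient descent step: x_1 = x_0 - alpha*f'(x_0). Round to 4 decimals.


We compute the gradient at x_0 and apply the update.
f'(x) = 4*x + 26
f'(8.9312) = 4*8.9312 + 26 = 61.7248
x_1 = 8.9312 - 0.01*61.7248 = 8.314


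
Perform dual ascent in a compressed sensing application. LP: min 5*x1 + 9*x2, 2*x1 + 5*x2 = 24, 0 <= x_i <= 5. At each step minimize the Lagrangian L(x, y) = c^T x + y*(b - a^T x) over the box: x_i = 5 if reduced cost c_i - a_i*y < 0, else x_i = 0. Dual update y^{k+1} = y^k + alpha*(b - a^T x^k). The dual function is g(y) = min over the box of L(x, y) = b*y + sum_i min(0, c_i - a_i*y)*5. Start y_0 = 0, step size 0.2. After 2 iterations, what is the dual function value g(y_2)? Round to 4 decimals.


Dual ascent for LP: min 5*x1 + 9*x2, 2*x1 + 5*x2 = 24, 0 <= x_i <= 5
Step 1: y^k = 0.0, reduced costs: (5.0, 9.0)
  x^k = (0.0, 0.0), subgradient = b - a^T x = 24.0
  y^{k+1} = 0.0 + 0.2*24.0 = 4.8
Step 2: y^k = 4.8, reduced costs: (-4.6, -15.0)
  x^k = (5.0, 5.0), subgradient = b - a^T x = -11.0
  y^{k+1} = 4.8 + 0.2*-11.0 = 2.6
Dual objective at y_2 = 2.6: reduced costs (-0.2, -4.0), box minimizer x = (5.0, 5.0)
g(y_2) = b*y + (c1 - a1*y)*x1 + (c2 - a2*y)*x2 = 24*2.6 + (-0.2)*5.0 + (-4.0)*5.0 = 62.4 - 1.0 - 20.0 = 41.4


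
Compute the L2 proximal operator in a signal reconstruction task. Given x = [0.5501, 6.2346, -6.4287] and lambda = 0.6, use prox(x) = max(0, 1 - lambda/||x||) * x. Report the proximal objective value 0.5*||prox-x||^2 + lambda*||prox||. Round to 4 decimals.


Step 1: Compute ||x||.
||x|| = 8.9722
Step 2: Compute scaling factor.
scale = max(0, 1 - 0.6/8.9722) = 0.9331
Step 3: prox(x) = [0.5133, 5.8177, -5.9988]
||prox(x)|| = 8.3722
Step 4: Proximal objective.
0.5*||prox-x||^2 = 0.18
lambda*||prox|| = 5.0233
Total = 5.2033


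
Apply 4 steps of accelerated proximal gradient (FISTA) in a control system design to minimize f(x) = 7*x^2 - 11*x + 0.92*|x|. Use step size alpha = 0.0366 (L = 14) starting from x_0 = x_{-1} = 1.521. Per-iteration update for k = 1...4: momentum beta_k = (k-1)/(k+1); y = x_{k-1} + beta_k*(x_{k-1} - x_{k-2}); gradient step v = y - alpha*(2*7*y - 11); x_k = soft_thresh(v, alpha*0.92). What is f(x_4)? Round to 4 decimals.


FISTA on f(x) = 7*x^2 - 11*x + 0.92*|x|
L = 14, alpha = 0.0366
Iteration 1: beta = 0.0, y = 1.521 + 0.0*(1.521 - 1.521) = 1.521
  grad(y) = 10.294, v = y - alpha*grad = 1.1442
  prox(v) = soft_thresh(1.1442, 0.0337) = 1.1106
Iteration 2: beta = 0.3333, y = 1.1106 + 0.3333*(1.1106 - 1.521) = 0.9738
  grad(y) = 2.6326, v = y - alpha*grad = 0.8774
  prox(v) = soft_thresh(0.8774, 0.0337) = 0.8437
Iteration 3: beta = 0.5, y = 0.8437 + 0.5*(0.8437 - 1.1106) = 0.7103
  grad(y) = -1.0556, v = y - alpha*grad = 0.7489
  prox(v) = soft_thresh(0.7489, 0.0337) = 0.7153
Iteration 4: beta = 0.6, y = 0.7153 + 0.6*(0.7153 - 0.8437) = 0.6382
  grad(y) = -2.0651, v = y - alpha*grad = 0.7138
  prox(v) = soft_thresh(0.7138, 0.0337) = 0.6801
f(x_4) = 7*0.6801^2 - 11*0.6801 + 0.92*|0.6801| = -3.6177


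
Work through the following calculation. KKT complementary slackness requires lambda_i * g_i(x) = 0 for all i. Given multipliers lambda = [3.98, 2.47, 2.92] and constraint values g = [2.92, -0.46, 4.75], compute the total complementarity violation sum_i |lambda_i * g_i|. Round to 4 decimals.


KKT complementary slackness check:
lambda_1 * g_1 = 3.98 * 2.92 = 11.6216
lambda_2 * g_2 = 2.47 * -0.46 = -1.1362
lambda_3 * g_3 = 2.92 * 4.75 = 13.87
Total violation = 11.6216 + 1.1362 + 13.87 = 26.6278


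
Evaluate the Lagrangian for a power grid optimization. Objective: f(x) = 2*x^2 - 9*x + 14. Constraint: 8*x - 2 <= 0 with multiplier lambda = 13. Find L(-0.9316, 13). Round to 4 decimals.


Step 1: Evaluate f(x).
f(-0.9316) = 2*(-0.9316)^2 - 9*(-0.9316) + 14 = 24.1202
Step 2: Evaluate g(x).
g(-0.9316) = 8*-0.9316 - 2 = -9.4528
Step 3: Compute Lagrangian.
L = 24.1202 + 13*-9.4528 = -98.7662


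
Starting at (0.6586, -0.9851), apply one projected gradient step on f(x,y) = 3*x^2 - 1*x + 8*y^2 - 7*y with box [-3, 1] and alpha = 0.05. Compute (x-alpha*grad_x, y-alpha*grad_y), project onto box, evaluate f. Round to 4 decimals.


Step 1: Compute gradient at (0.6586, -0.9851).
grad_x = 2*3*0.6586 - 1 = 2.9516
grad_y = 2*8*-0.9851 - 7 = -22.7616
Step 2: Gradient step.
x_raw = 0.6586 - 0.05*2.9516 = 0.511
y_raw = -0.9851 - 0.05*-22.7616 = 0.153
Step 3: Project onto [-3, 1].
x_proj = clip(0.511) = 0.511
y_proj = clip(0.153) = 0.153
Step 4: Evaluate f.
f(0.511, 0.153) = -0.6112


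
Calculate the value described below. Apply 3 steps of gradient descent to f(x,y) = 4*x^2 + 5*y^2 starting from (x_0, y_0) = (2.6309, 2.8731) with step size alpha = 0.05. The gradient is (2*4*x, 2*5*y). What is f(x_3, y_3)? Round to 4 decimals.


Gradient descent on f(x,y) = 4*x^2 + 5*y^2.
Starting point: (2.6309, 2.8731), alpha = 0.05
Step 1: grad_x = 2*4*2.6309 = 21.0472, grad_y = 2*5*2.8731 = 28.731
  x_1 = 2.6309 - 0.05*21.0472 = 1.5785
  y_1 = 2.8731 - 0.05*28.731 = 1.4366
Step 2: grad_x = 2*4*1.5785 = 12.6283, grad_y = 2*5*1.4366 = 14.3655
  x_2 = 1.5785 - 0.05*12.6283 = 0.9471
  y_2 = 1.4366 - 0.05*14.3655 = 0.7183
Step 3: grad_x = 2*4*0.9471 = 7.577, grad_y = 2*5*0.7183 = 7.1828
  x_3 = 0.9471 - 0.05*7.577 = 0.5683
  y_3 = 0.7183 - 0.05*7.1828 = 0.3591
f(0.5683, 0.3591) = 4*0.5683^2 + 5*0.3591^2 = 1.9366


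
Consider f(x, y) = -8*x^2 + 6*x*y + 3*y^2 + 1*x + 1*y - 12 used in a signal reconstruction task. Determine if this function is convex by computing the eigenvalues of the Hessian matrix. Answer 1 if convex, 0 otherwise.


The Hessian of f(x,y) = -8*x^2 + 6*x*y + 3*y^2 + 1*x + 1*y - 12 is:
H = [[-16, 6], [6, 6]]
Trace = -16 + 6 = -10
Determinant = -16*6 - (6)^2 = -132
Discriminant = (-10)^2 - 4*-132 = 628.0
Eigenvalues: lambda_1 = -17.53, lambda_2 = 7.53
The function is not convex.

0


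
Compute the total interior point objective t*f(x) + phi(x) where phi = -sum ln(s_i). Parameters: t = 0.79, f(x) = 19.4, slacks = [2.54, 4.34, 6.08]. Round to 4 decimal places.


Step 1: Compute log-barrier.
ln values: [0.9322, 1.4679, 1.805]
phi = -(0.9322 + 1.4679 + 1.805) = -4.205
Step 2: Compute augmented objective.
t*f(x) = 0.79*19.4 = 15.326
Total = 15.326 - 4.205 = 11.121


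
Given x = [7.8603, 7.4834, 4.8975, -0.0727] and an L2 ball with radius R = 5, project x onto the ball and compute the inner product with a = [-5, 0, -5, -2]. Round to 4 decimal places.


Step 1: Compute ||x|| (intermediates to 6 decimals).
||x|| = sqrt(7.8603^2 + 7.4834^2 + 4.8975^2 + (-0.0727)^2) = 11.906989
Step 2: Project.
Since ||x|| > R, scale = R/||x|| = 5/11.906989 = 0.419921, proj(x) = scale * x
proj(x) = [3.300705, 3.142437, 2.056563, -0.030528]
Step 3: Dot product.
a^T * proj(x) = -5*3.300705 + 0*3.142437 - 5*2.056563 - 2*(-0.030528) = -26.7253


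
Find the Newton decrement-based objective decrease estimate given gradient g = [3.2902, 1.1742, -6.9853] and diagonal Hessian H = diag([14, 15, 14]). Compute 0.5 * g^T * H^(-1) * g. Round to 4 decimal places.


Step 1: H is diagonal, so H^(-1) * g = [0.235, 0.0783, -0.499].
Step 2: g^T H^(-1) g = sum_i g_i^2 / H_ii
  = (3.2902)^2/14 + (1.1742)^2/15 + (-6.9853)^2/14
  = 0.7732 + 0.0919 + 3.4853 = 4.3505
Step 3: Objective decrease = 0.5 * g^T H^(-1) g = 2.1752


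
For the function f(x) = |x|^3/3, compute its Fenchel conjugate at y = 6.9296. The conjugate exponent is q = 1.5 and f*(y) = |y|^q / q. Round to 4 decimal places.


The conjugate exponent q satisfies 1/p + 1/q = 1.
p = 3, so q = 3/(3 - 1) = 1.5
|y|^q = 6.9296^1.5 = 18.2416
f*(6.9296) = 18.2416 / 1.5 = 12.161


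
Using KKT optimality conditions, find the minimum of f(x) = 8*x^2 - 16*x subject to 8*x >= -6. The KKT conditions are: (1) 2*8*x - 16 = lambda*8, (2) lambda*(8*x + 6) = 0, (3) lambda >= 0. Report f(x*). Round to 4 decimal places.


Step 1: Try lambda = 0 (constraint inactive).
Stationarity: 2*8*x - 16 = 0
x* = 16/(2*8) = 1.0
Check constraint: 8*1.0 = 8.0 >= -6 -- satisfied.
Step 2: Compute optimal value.
f(x*) = 8*1.0^2 - 16*1.0 = -8.0


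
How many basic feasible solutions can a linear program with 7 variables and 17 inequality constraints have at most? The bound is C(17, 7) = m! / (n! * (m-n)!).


Each vertex corresponds to some choice of n active constraints out of m, so the number of vertices is at most C(m, n) = m! / (n!(m-n)!).
m = 17, n = 7
Numerator: 17 * 16 * 15 * 14 * 13 * 12 * 11
Denominator: 7! = 5040
C(17, 7) = 19448


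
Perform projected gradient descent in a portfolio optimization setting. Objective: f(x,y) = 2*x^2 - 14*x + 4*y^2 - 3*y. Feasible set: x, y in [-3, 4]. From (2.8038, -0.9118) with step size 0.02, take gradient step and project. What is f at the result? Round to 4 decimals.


Step 1: Compute gradient at (2.8038, -0.9118).
grad_x = 2*2*2.8038 - 14 = -2.7848
grad_y = 2*4*-0.9118 - 3 = -10.2944
Step 2: Gradient step.
x_raw = 2.8038 - 0.02*-2.7848 = 2.8595
y_raw = -0.9118 - 0.02*-10.2944 = -0.7059
Step 3: Project onto [-3, 4].
x_proj = clip(2.8595) = 2.8595
y_proj = clip(-0.7059) = -0.7059
Step 4: Evaluate f.
f(2.8595, -0.7059) = -19.5685


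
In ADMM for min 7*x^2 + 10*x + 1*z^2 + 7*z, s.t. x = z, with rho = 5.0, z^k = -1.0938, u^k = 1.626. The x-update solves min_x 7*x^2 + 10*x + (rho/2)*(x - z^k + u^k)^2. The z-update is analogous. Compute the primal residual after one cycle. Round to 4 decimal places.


ADMM iteration with rho = 5.0, z^k = -1.0938, u^k = 1.626
Step 1: x-update.
Minimize 7*x^2 + 10*x + (5.0/2)*(x + 1.0938 + 1.626)^2
FOC: (2*7 + 5.0)*x = -10 + 5.0*(-1.0938 - 1.626)
x^{k+1} = -1.2421
Step 2: z-update.
Minimize 1*z^2 + 7*z + (5.0/2)*(-1.2421 - z + 1.626)^2
FOC: (2*1 + 5.0)*z = -7 + 5.0*(-1.2421 + 1.626)
z^{k+1} = -0.7258
Step 3: u-update.
u^{k+1} = 1.626 - 1.2421 + 0.7258 = 1.1097
Step 4: Primal residual = |-1.2421 + 0.7258| = 0.5163


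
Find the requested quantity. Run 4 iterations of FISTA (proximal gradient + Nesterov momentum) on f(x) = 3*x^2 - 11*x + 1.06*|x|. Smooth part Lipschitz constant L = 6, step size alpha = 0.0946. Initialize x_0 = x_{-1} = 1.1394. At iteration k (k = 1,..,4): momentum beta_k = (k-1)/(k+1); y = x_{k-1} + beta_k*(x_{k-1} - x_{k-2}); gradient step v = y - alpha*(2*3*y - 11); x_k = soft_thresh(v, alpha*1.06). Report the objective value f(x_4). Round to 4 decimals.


FISTA on f(x) = 3*x^2 - 11*x + 1.06*|x|
L = 6, alpha = 0.0946
Iteration 1: beta = 0.0, y = 1.1394 + 0.0*(1.1394 - 1.1394) = 1.1394
  grad(y) = -4.1636, v = y - alpha*grad = 1.5333
  prox(v) = soft_thresh(1.5333, 0.1003) = 1.433
Iteration 2: beta = 0.3333, y = 1.433 + 0.3333*(1.433 - 1.1394) = 1.5309
  grad(y) = -1.8148, v = y - alpha*grad = 1.7025
  prox(v) = soft_thresh(1.7025, 0.1003) = 1.6023
Iteration 3: beta = 0.5, y = 1.6023 + 0.5*(1.6023 - 1.433) = 1.6869
  grad(y) = -0.8786, v = y - alpha*grad = 1.77
  prox(v) = soft_thresh(1.77, 0.1003) = 1.6697
Iteration 4: beta = 0.6, y = 1.6697 + 0.6*(1.6697 - 1.6023) = 1.7102
  grad(y) = -0.7386, v = y - alpha*grad = 1.7801
  prox(v) = soft_thresh(1.7801, 0.1003) = 1.6798
f(x_4) = 3*1.6798^2 - 11*1.6798 + 1.06*|1.6798| = -8.232


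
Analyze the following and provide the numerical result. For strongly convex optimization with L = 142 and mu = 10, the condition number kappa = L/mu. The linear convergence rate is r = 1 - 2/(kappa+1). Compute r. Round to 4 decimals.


Step 1: Compute the condition number.
kappa = L/mu = 142/10 = 14.2
Step 2: Compute the convergence rate.
r = 1 - 2/(kappa + 1) = 1 - 2*mu/(L + mu) = (L - mu)/(L + mu) = 132/152 = 0.8684


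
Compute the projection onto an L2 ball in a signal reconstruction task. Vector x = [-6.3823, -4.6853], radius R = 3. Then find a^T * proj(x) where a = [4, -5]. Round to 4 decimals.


Step 1: Compute ||x|| (intermediates to 6 decimals).
||x|| = sqrt((-6.3823)^2 + (-4.6853)^2) = 7.917436
Step 2: Project.
Since ||x|| > R, scale = R/||x|| = 3/7.917436 = 0.378911, proj(x) = scale * x
proj(x) = [-2.418324, -1.775312]
Step 3: Dot product.
a^T * proj(x) = 4*(-2.418324) - 5*(-1.775312) = -0.7967


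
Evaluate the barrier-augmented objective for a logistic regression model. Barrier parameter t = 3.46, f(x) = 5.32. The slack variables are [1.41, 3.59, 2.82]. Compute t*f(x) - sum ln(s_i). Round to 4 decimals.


Step 1: Compute log-barrier.
ln values: [0.3436, 1.2782, 1.0367]
phi = -(0.3436 + 1.2782 + 1.0367) = -2.6585
Step 2: Compute augmented objective.
t*f(x) = 3.46*5.32 = 18.4072
Total = 18.4072 - 2.6585 = 15.7487


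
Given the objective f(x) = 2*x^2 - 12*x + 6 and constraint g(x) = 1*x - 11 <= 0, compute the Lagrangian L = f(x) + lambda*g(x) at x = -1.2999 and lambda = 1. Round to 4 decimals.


Step 1: Evaluate f(x).
f(-1.2999) = 2*(-1.2999)^2 - 12*(-1.2999) + 6 = 24.9783
Step 2: Evaluate g(x).
g(-1.2999) = 1*-1.2999 - 11 = -12.2999
Step 3: Compute Lagrangian.
L = 24.9783 + 1*-12.2999 = 12.6784


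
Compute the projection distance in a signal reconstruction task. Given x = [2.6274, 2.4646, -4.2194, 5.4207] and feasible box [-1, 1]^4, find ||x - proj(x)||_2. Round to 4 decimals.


Project each component onto [-1, 1].
clip(2.6274) = 1.0, clip(2.4646) = 1.0, clip(-4.2194) = -1.0, clip(5.4207) = 1.0
Projection = [1.0, 1.0, -1.0, 1.0]
Squared diffs: [2.6484, 2.1451, 10.3645, 19.5426]
Distance = sqrt(34.7006) = 5.8907


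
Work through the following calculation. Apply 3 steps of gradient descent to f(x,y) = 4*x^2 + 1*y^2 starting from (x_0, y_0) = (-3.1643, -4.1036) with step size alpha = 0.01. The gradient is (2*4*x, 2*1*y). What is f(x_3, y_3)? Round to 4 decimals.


Gradient descent on f(x,y) = 4*x^2 + 1*y^2.
Starting point: (-3.1643, -4.1036), alpha = 0.01
Step 1: grad_x = 2*4*-3.1643 = -25.3144, grad_y = 2*1*-4.1036 = -8.2072
  x_1 = -3.1643 - 0.01*-25.3144 = -2.9112
  y_1 = -4.1036 - 0.01*-8.2072 = -4.0215
Step 2: grad_x = 2*4*-2.9112 = -23.2892, grad_y = 2*1*-4.0215 = -8.0431
  x_2 = -2.9112 - 0.01*-23.2892 = -2.6783
  y_2 = -4.0215 - 0.01*-8.0431 = -3.9411
Step 3: grad_x = 2*4*-2.6783 = -21.4261, grad_y = 2*1*-3.9411 = -7.8822
  x_3 = -2.6783 - 0.01*-21.4261 = -2.464
  y_3 = -3.9411 - 0.01*-7.8822 = -3.8623
f(-2.464, -3.8623) = 4*(-2.464)^2 + 1*(-3.8623)^2 = 39.2024


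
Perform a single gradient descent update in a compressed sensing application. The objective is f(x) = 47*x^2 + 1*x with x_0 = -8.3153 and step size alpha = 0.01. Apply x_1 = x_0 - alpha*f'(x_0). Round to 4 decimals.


We compute the gradient at x_0 and apply the update.
f'(x) = 94*x + 1
f'(-8.3153) = 94*-8.3153 + 1 = -780.6382
x_1 = -8.3153 - 0.01*-780.6382 = -0.5089


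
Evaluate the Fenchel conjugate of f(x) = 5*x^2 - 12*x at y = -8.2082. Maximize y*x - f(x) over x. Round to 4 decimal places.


f*(y) = sup_x {y*x - a*x^2 - b*x} = sup_x {(y-b)*x - a*x^2}
FOC: (y - b) - 2a*x = 0 => x* = (y - b)/(2a)
x* = (-8.2082 + 12)/(2*5) = 0.3792
f*(-8.2082) = (y-b)^2/(4a) = (-8.2082 + 12)^2/(4*5)
= 14.3777/20 = 0.7189


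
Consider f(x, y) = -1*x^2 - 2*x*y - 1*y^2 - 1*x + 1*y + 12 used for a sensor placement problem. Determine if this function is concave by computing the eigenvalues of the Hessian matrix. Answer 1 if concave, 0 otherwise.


The Hessian of f(x,y) = -1*x^2 - 2*x*y - 1*y^2 - 1*x + 1*y + 12 is:
H = [[-2, -2], [-2, -2]]
Trace = -2 - 2 = -4
Determinant = -2*-2 - (-2)^2 = 0
Discriminant = (-4)^2 - 4*0 = 16.0
Eigenvalues: lambda_1 = -4.0, lambda_2 = 0.0
The function is concave.

1


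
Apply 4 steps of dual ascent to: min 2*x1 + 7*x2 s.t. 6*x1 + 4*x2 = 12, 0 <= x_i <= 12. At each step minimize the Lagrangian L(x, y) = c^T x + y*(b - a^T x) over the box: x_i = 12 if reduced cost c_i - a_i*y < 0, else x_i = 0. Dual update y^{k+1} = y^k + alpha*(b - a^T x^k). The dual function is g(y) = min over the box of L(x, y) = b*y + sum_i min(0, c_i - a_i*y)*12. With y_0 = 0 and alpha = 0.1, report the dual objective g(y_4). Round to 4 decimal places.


Dual ascent for LP: min 2*x1 + 7*x2, 6*x1 + 4*x2 = 12, 0 <= x_i <= 12
Step 1: y^k = 0.0, reduced costs: (2.0, 7.0)
  x^k = (0.0, 0.0), subgradient = b - a^T x = 12.0
  y^{k+1} = 0.0 + 0.1*12.0 = 1.2
Step 2: y^k = 1.2, reduced costs: (-5.2, 2.2)
  x^k = (12.0, 0.0), subgradient = b - a^T x = -60.0
  y^{k+1} = 1.2 + 0.1*-60.0 = -4.8
Step 3: y^k = -4.8, reduced costs: (30.8, 26.2)
  x^k = (0.0, 0.0), subgradient = b - a^T x = 12.0
  y^{k+1} = -4.8 + 0.1*12.0 = -3.6
Step 4: y^k = -3.6, reduced costs: (23.6, 21.4)
  x^k = (0.0, 0.0), subgradient = b - a^T x = 12.0
  y^{k+1} = -3.6 + 0.1*12.0 = -2.4
Dual objective at y_4 = -2.4: reduced costs (16.4, 16.6), box minimizer x = (0.0, 0.0)
g(y_4) = b*y + (c1 - a1*y)*x1 + (c2 - a2*y)*x2 = 12*(-2.4) + 16.4*0.0 + 16.6*0.0 = -28.8 + 0.0 + 0.0 = -28.8


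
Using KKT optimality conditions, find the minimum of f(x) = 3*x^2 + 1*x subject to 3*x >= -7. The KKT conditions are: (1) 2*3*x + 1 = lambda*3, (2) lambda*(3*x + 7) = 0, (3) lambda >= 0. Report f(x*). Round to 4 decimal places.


Step 1: Try lambda = 0 (constraint inactive).
Stationarity: 2*3*x + 1 = 0
x* = -1/(2*3) = -1/6 = -0.1667 (rounded; the exact value -1/6 is used below)
Check constraint: 3*-0.1667 = -0.5001 >= -7 -- satisfied.
Step 2: Compute optimal value.
f(x*) = 3*(-1/6)^2 + 1*(-1/6) = -0.0833


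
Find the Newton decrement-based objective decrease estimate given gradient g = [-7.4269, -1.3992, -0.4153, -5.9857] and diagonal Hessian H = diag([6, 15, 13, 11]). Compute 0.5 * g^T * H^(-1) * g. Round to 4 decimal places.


Step 1: H is diagonal, so H^(-1) * g = [-1.2378, -0.0933, -0.0319, -0.5442].
Step 2: g^T H^(-1) g = sum_i g_i^2 / H_ii
  = (-7.4269)^2/6 + (-1.3992)^2/15 + (-0.4153)^2/13 + (-5.9857)^2/11
  = 9.1931 + 0.1305 + 0.0133 + 3.2571 = 12.5941
Step 3: Objective decrease = 0.5 * g^T H^(-1) g = 6.297


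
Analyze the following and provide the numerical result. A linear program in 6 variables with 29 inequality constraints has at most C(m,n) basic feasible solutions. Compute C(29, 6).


Each vertex corresponds to some choice of n active constraints out of m, so the number of vertices is at most C(m, n) = m! / (n!(m-n)!).
m = 29, n = 6
Numerator: 29 * 28 * 27 * 26 * 25 * 24
Denominator: 6! = 720
C(29, 6) = 475020


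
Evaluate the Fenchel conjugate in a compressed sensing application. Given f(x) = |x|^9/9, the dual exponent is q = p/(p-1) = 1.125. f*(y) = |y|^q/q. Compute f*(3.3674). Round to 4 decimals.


The conjugate exponent q satisfies 1/p + 1/q = 1.
p = 9, so q = 9/(9 - 1) = 1.125
|y|^q = 3.3674^1.125 = 3.9193
f*(3.3674) = 3.9193 / 1.125 = 3.4838


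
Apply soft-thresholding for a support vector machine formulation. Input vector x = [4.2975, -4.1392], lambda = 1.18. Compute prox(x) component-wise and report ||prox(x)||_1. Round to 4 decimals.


Soft-thresholding with lambda = 1.18:
prox(4.2975) = sign(4.2975)*max(|4.2975| - 1.18, 0) = 3.1175
prox(-4.1392) = sign(-4.1392)*max(|-4.1392| - 1.18, 0) = -2.9592
prox(x) = [3.1175, -2.9592]
||prox(x)||_1 = 3.1175 + 2.9592 = 6.0767


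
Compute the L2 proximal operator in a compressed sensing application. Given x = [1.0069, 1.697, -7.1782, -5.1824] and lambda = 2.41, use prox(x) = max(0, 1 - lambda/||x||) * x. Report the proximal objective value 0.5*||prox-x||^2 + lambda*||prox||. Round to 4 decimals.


Step 1: Compute ||x||.
||x|| = 9.0707
Step 2: Compute scaling factor.
scale = max(0, 1 - 2.41/9.0707) = 0.7343
Step 3: prox(x) = [0.7394, 1.2461, -5.271, -3.8055]
||prox(x)|| = 6.6607
Step 4: Proximal objective.
0.5*||prox-x||^2 = 2.9041
lambda*||prox|| = 16.0523
Total = 18.9563


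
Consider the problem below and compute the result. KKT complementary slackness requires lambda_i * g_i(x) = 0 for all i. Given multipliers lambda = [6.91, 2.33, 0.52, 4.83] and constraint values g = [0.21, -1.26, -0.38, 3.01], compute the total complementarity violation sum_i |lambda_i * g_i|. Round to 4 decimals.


KKT complementary slackness check:
lambda_1 * g_1 = 6.91 * 0.21 = 1.4511
lambda_2 * g_2 = 2.33 * -1.26 = -2.9358
lambda_3 * g_3 = 0.52 * -0.38 = -0.1976
lambda_4 * g_4 = 4.83 * 3.01 = 14.5383
Total violation = 1.4511 + 2.9358 + 0.1976 + 14.5383 = 19.1228


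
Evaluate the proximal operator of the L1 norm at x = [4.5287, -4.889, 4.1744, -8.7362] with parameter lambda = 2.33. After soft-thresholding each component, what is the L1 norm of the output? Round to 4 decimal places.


Soft-thresholding with lambda = 2.33:
prox(4.5287) = sign(4.5287)*max(|4.5287| - 2.33, 0) = 2.1987
prox(-4.889) = sign(-4.889)*max(|-4.889| - 2.33, 0) = -2.559
prox(4.1744) = sign(4.1744)*max(|4.1744| - 2.33, 0) = 1.8444
prox(-8.7362) = sign(-8.7362)*max(|-8.7362| - 2.33, 0) = -6.4062
prox(x) = [2.1987, -2.559, 1.8444, -6.4062]
||prox(x)||_1 = 2.1987 + 2.559 + 1.8444 + 6.4062 = 13.0083


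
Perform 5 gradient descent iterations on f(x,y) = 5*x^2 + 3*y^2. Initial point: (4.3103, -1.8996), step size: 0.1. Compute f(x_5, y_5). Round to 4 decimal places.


Gradient descent on f(x,y) = 5*x^2 + 3*y^2.
Starting point: (4.3103, -1.8996), alpha = 0.1
Step 1: grad_x = 2*5*4.3103 = 43.103, grad_y = 2*3*-1.8996 = -11.3976
  x_1 = 4.3103 - 0.1*43.103 = 0.0
  y_1 = -1.8996 - 0.1*-11.3976 = -0.7598
Step 2: grad_x = 2*5*0.0 = 0.0, grad_y = 2*3*-0.7598 = -4.559
  x_2 = 0.0 - 0.1*0.0 = 0.0
  y_2 = -0.7598 - 0.1*-4.559 = -0.3039
Step 3: grad_x = 2*5*0.0 = 0.0, grad_y = 2*3*-0.3039 = -1.8236
  x_3 = 0.0 - 0.1*0.0 = 0.0
  y_3 = -0.3039 - 0.1*-1.8236 = -0.1216
Step 4: grad_x = 2*5*0.0 = 0.0, grad_y = 2*3*-0.1216 = -0.7294
  x_4 = 0.0 - 0.1*0.0 = 0.0
  y_4 = -0.1216 - 0.1*-0.7294 = -0.0486
Step 5: grad_x = 2*5*0.0 = 0.0, grad_y = 2*3*-0.0486 = -0.2918
  x_5 = 0.0 - 0.1*0.0 = 0.0
  y_5 = -0.0486 - 0.1*-0.2918 = -0.0195
f(0.0, -0.0195) = 5*0.0^2 + 3*(-0.0195)^2 = 0.0011


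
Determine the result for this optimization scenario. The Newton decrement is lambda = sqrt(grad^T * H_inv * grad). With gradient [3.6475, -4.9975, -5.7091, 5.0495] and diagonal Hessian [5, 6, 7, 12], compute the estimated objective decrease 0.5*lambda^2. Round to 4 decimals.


Step 1: H is diagonal, so H^(-1) * g = [0.7295, -0.8329, -0.8156, 0.4208].
Step 2: g^T H^(-1) g = sum_i g_i^2 / H_ii
  = (3.6475)^2/5 + (-4.9975)^2/6 + (-5.7091)^2/7 + (5.0495)^2/12
  = 2.6609 + 4.1625 + 4.6563 + 2.1248 = 13.6044
Step 3: Objective decrease = 0.5 * g^T H^(-1) g = 6.8022


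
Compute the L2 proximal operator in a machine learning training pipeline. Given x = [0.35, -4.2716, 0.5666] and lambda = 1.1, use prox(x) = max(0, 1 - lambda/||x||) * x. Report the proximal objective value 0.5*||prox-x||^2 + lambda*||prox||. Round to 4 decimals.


Step 1: Compute ||x||.
||x|| = 4.3232
Step 2: Compute scaling factor.
scale = max(0, 1 - 1.1/4.3232) = 0.7456
Step 3: prox(x) = [0.2609, -3.1847, 0.4224]
||prox(x)|| = 3.2232
Step 4: Proximal objective.
0.5*||prox-x||^2 = 0.605
lambda*||prox|| = 3.5455
Total = 4.1505


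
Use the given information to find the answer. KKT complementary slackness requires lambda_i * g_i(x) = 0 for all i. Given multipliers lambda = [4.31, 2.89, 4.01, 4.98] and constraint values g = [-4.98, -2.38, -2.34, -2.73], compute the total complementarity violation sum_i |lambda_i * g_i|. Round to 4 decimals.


KKT complementary slackness check:
lambda_1 * g_1 = 4.31 * -4.98 = -21.4638
lambda_2 * g_2 = 2.89 * -2.38 = -6.8782
lambda_3 * g_3 = 4.01 * -2.34 = -9.3834
lambda_4 * g_4 = 4.98 * -2.73 = -13.5954
Total violation = 21.4638 + 6.8782 + 9.3834 + 13.5954 = 51.3208


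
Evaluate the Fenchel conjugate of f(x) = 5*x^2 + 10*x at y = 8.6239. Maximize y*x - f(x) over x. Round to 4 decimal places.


f*(y) = sup_x {y*x - a*x^2 - b*x} = sup_x {(y-b)*x - a*x^2}
FOC: (y - b) - 2a*x = 0 => x* = (y - b)/(2a)
x* = (8.6239 - 10)/(2*5) = -0.1376
f*(8.6239) = (y-b)^2/(4a) = (8.6239 - 10)^2/(4*5)
= 1.8937/20 = 0.0947


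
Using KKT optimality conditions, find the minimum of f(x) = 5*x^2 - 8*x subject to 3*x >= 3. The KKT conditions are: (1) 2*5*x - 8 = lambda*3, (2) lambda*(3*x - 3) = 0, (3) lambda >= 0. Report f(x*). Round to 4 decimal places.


Step 1: Try lambda = 0 (constraint inactive).
x_unc = 8/(2*5) = 0.8
Check: 3*0.8 = 2.4 < 3 -- violated!
Step 2: Constraint must be active: 3*x = 3
x* = 3/3 = 1.0
lambda = (2*5*1.0 - 8)/3 = 0.6667
Step 3: Compute optimal value.
f(x*) = 5*1.0^2 - 8*1.0 = -3.0


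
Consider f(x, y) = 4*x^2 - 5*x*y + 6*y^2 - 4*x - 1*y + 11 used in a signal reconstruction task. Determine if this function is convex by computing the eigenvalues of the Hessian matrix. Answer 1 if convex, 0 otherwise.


The Hessian of f(x,y) = 4*x^2 - 5*x*y + 6*y^2 - 4*x - 1*y + 11 is:
H = [[8, -5], [-5, 12]]
Trace = 8 + 12 = 20
Determinant = 8*12 - (-5)^2 = 71
Discriminant = (20)^2 - 4*71 = 116.0
Eigenvalues: lambda_1 = 4.6148, lambda_2 = 15.3852
The function is convex.

1


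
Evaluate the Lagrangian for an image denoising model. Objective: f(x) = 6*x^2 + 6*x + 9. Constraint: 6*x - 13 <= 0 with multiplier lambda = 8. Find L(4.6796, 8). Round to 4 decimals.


Step 1: Evaluate f(x).
f(4.6796) = 6*4.6796^2 + 6*4.6796 + 9 = 168.4695
Step 2: Evaluate g(x).
g(4.6796) = 6*4.6796 - 13 = 15.0776
Step 3: Compute Lagrangian.
L = 168.4695 + 8*15.0776 = 289.0903


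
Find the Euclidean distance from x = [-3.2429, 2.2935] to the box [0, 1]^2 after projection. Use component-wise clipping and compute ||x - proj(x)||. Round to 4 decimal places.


Project each component onto [0, 1].
clip(-3.2429) = 0.0, clip(2.2935) = 1.0
Projection = [0.0, 1.0]
Squared diffs: [10.5164, 1.6731]
Distance = sqrt(12.1895) = 3.4914


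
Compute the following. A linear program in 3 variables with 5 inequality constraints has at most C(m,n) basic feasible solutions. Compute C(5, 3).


Each vertex corresponds to some choice of n active constraints out of m, so the number of vertices is at most C(m, n) = m! / (n!(m-n)!).
m = 5, n = 3
Numerator: 5 * 4 * 3
Denominator: 3! = 6
C(5, 3) = 10


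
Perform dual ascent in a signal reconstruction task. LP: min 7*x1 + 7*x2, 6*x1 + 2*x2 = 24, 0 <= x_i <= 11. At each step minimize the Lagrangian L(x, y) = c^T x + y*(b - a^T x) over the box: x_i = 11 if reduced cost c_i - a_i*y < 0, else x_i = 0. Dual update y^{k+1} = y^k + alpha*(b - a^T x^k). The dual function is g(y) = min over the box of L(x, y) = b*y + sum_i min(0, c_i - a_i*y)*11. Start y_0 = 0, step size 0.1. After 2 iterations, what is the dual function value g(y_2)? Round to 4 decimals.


Dual ascent for LP: min 7*x1 + 7*x2, 6*x1 + 2*x2 = 24, 0 <= x_i <= 11
Step 1: y^k = 0.0, reduced costs: (7.0, 7.0)
  x^k = (0.0, 0.0), subgradient = b - a^T x = 24.0
  y^{k+1} = 0.0 + 0.1*24.0 = 2.4
Step 2: y^k = 2.4, reduced costs: (-7.4, 2.2)
  x^k = (11.0, 0.0), subgradient = b - a^T x = -42.0
  y^{k+1} = 2.4 + 0.1*-42.0 = -1.8
Dual objective at y_2 = -1.8: reduced costs (17.8, 10.6), box minimizer x = (0.0, 0.0)
g(y_2) = b*y + (c1 - a1*y)*x1 + (c2 - a2*y)*x2 = 24*(-1.8) + 17.8*0.0 + 10.6*0.0 = -43.2 + 0.0 + 0.0 = -43.2


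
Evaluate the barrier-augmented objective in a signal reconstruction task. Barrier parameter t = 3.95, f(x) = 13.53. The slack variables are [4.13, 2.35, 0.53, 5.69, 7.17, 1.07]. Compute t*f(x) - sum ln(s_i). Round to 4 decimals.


Step 1: Compute log-barrier.
ln values: [1.4183, 0.8544, -0.6349, 1.7387, 1.9699, 0.0677]
phi = -(1.4183 + 0.8544 - 0.6349 + 1.7387 + 1.9699 + 0.0677) = -5.4141
Step 2: Compute augmented objective.
t*f(x) = 3.95*13.53 = 53.4435
Total = 53.4435 - 5.4141 = 48.0294


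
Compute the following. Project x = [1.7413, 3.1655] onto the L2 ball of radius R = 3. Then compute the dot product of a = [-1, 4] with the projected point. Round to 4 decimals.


Step 1: Compute ||x|| (intermediates to 6 decimals).
||x|| = sqrt(1.7413^2 + 3.1655^2) = 3.612827
Step 2: Project.
Since ||x|| > R, scale = R/||x|| = 3/3.612827 = 0.830375, proj(x) = scale * x
proj(x) = [1.445932, 2.628552]
Step 3: Dot product.
a^T * proj(x) = -1*1.445932 + 4*2.628552 = 9.0683


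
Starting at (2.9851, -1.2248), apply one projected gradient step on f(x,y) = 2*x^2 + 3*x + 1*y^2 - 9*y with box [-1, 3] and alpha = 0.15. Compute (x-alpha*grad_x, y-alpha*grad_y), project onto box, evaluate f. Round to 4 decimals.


Step 1: Compute gradient at (2.9851, -1.2248).
grad_x = 2*2*2.9851 + 3 = 14.9404
grad_y = 2*1*-1.2248 - 9 = -11.4496
Step 2: Gradient step.
x_raw = 2.9851 - 0.15*14.9404 = 0.744
y_raw = -1.2248 - 0.15*-11.4496 = 0.4926
Step 3: Project onto [-1, 3].
x_proj = clip(0.744) = 0.744
y_proj = clip(0.4926) = 0.4926
Step 4: Evaluate f.
f(0.744, 0.4926) = -0.8518


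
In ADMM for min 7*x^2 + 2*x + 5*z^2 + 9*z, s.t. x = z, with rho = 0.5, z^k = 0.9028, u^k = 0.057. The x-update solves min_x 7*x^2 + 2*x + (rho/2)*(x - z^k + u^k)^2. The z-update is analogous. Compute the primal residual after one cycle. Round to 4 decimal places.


ADMM iteration with rho = 0.5, z^k = 0.9028, u^k = 0.057
Step 1: x-update.
Minimize 7*x^2 + 2*x + (0.5/2)*(x - 0.9028 + 0.057)^2
FOC: (2*7 + 0.5)*x = -2 + 0.5*(0.9028 - 0.057)
x^{k+1} = -0.1088
Step 2: z-update.
Minimize 5*z^2 + 9*z + (0.5/2)*(-0.1088 - z + 0.057)^2
FOC: (2*5 + 0.5)*z = -9 + 0.5*(-0.1088 + 0.057)
z^{k+1} = -0.8596
Step 3: u-update.
u^{k+1} = 0.057 - 0.1088 + 0.8596 = 0.8078
Step 4: Primal residual = |-0.1088 + 0.8596| = 0.7508


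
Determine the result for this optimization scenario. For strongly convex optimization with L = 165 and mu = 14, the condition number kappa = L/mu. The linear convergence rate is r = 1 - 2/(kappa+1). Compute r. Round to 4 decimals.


Step 1: Compute the condition number.
kappa = L/mu = 165/14 = 11.7857
Step 2: Compute the convergence rate.
r = 1 - 2/(kappa + 1) = 1 - 2*mu/(L + mu) = (L - mu)/(L + mu) = 151/179 = 0.8436


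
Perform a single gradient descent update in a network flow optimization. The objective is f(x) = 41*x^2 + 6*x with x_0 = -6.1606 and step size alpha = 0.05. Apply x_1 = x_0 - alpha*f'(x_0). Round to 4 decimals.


We compute the gradient at x_0 and apply the update.
f'(x) = 82*x + 6
f'(-6.1606) = 82*-6.1606 + 6 = -499.1692
x_1 = -6.1606 - 0.05*-499.1692 = 18.7979


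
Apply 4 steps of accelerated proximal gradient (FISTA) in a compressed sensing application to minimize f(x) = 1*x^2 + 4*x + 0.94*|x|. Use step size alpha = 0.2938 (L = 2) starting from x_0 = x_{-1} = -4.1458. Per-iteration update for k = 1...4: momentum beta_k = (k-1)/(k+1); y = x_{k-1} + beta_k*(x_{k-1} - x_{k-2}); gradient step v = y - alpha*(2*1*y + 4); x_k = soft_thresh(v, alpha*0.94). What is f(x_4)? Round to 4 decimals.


FISTA on f(x) = 1*x^2 + 4*x + 0.94*|x|
L = 2, alpha = 0.2938
Iteration 1: beta = 0.0, y = -4.1458 + 0.0*(-4.1458 + 4.1458) = -4.1458
  grad(y) = -4.2916, v = y - alpha*grad = -2.8849
  prox(v) = soft_thresh(-2.8849, 0.2762) = -2.6088
Iteration 2: beta = 0.3333, y = -2.6088 + 0.3333*(-2.6088 + 4.1458) = -2.0964
  grad(y) = -0.1928, v = y - alpha*grad = -2.0398
  prox(v) = soft_thresh(-2.0398, 0.2762) = -1.7636
Iteration 3: beta = 0.5, y = -1.7636 + 0.5*(-1.7636 + 2.6088) = -1.341
  grad(y) = 1.318, v = y - alpha*grad = -1.7282
  prox(v) = soft_thresh(-1.7282, 0.2762) = -1.4521
Iteration 4: beta = 0.6, y = -1.4521 + 0.6*(-1.4521 + 1.7636) = -1.2651
  grad(y) = 1.4697, v = y - alpha*grad = -1.6969
  prox(v) = soft_thresh(-1.6969, 0.2762) = -1.4208
f(x_4) = 1*(-1.4208)^2 + 4*(-1.4208) + 0.94*|-1.4208| = -2.329


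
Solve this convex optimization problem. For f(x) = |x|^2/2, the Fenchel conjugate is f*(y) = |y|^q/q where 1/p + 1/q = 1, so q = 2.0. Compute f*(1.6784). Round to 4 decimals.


The conjugate exponent q satisfies 1/p + 1/q = 1.
p = 2, so q = 2/(2 - 1) = 2.0
|y|^q = 1.6784^2.0 = 2.817
f*(1.6784) = 2.817 / 2.0 = 1.4085


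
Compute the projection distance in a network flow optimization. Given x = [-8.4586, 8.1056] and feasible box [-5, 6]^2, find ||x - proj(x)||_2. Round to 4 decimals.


Project each component onto [-5, 6].
clip(-8.4586) = -5.0, clip(8.1056) = 6.0
Projection = [-5.0, 6.0]
Squared diffs: [11.9619, 4.4336]
Distance = sqrt(16.3955) = 4.0491


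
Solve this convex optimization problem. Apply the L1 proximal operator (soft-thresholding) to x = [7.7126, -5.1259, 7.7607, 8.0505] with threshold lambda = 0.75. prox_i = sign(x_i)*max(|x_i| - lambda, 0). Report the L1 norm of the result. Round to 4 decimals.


Soft-thresholding with lambda = 0.75:
prox(7.7126) = sign(7.7126)*max(|7.7126| - 0.75, 0) = 6.9626
prox(-5.1259) = sign(-5.1259)*max(|-5.1259| - 0.75, 0) = -4.3759
prox(7.7607) = sign(7.7607)*max(|7.7607| - 0.75, 0) = 7.0107
prox(8.0505) = sign(8.0505)*max(|8.0505| - 0.75, 0) = 7.3005
prox(x) = [6.9626, -4.3759, 7.0107, 7.3005]
||prox(x)||_1 = 6.9626 + 4.3759 + 7.0107 + 7.3005 = 25.6497


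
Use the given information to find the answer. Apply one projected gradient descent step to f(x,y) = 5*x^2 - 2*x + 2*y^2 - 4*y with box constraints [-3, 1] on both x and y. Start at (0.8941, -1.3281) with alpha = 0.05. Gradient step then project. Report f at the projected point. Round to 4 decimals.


Step 1: Compute gradient at (0.8941, -1.3281).
grad_x = 2*5*0.8941 - 2 = 6.941
grad_y = 2*2*-1.3281 - 4 = -9.3124
Step 2: Gradient step.
x_raw = 0.8941 - 0.05*6.941 = 0.5471
y_raw = -1.3281 - 0.05*-9.3124 = -0.8625
Step 3: Project onto [-3, 1].
x_proj = clip(0.5471) = 0.5471
y_proj = clip(-0.8625) = -0.8625
Step 4: Evaluate f.
f(0.5471, -0.8625) = 5.3399


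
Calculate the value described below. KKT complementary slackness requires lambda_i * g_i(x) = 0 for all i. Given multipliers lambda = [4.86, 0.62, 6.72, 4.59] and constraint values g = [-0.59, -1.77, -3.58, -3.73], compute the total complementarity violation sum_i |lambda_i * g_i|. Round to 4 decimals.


KKT complementary slackness check:
lambda_1 * g_1 = 4.86 * -0.59 = -2.8674
lambda_2 * g_2 = 0.62 * -1.77 = -1.0974
lambda_3 * g_3 = 6.72 * -3.58 = -24.0576
lambda_4 * g_4 = 4.59 * -3.73 = -17.1207
Total violation = 2.8674 + 1.0974 + 24.0576 + 17.1207 = 45.1431


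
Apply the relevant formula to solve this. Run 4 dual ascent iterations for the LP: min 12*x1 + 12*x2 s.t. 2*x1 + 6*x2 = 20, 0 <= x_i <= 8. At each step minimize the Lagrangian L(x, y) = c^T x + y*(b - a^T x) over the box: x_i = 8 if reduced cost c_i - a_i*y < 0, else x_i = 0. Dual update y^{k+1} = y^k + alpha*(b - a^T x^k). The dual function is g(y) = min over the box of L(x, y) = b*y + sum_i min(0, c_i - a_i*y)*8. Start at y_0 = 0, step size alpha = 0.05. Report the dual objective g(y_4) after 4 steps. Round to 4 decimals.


Dual ascent for LP: min 12*x1 + 12*x2, 2*x1 + 6*x2 = 20, 0 <= x_i <= 8
Step 1: y^k = 0.0, reduced costs: (12.0, 12.0)
  x^k = (0.0, 0.0), subgradient = b - a^T x = 20.0
  y^{k+1} = 0.0 + 0.05*20.0 = 1.0
Step 2: y^k = 1.0, reduced costs: (10.0, 6.0)
  x^k = (0.0, 0.0), subgradient = b - a^T x = 20.0
  y^{k+1} = 1.0 + 0.05*20.0 = 2.0
Step 3: y^k = 2.0, reduced costs: (8.0, 0.0)
  x^k = (0.0, 0.0), subgradient = b - a^T x = 20.0
  y^{k+1} = 2.0 + 0.05*20.0 = 3.0
Step 4: y^k = 3.0, reduced costs: (6.0, -6.0)
  x^k = (0.0, 8.0), subgradient = b - a^T x = -28.0
  y^{k+1} = 3.0 + 0.05*-28.0 = 1.6
Dual objective at y_4 = 1.6: reduced costs (8.8, 2.4), box minimizer x = (0.0, 0.0)
g(y_4) = b*y + (c1 - a1*y)*x1 + (c2 - a2*y)*x2 = 20*1.6 + 8.8*0.0 + 2.4*0.0 = 32.0 + 0.0 + 0.0 = 32.0


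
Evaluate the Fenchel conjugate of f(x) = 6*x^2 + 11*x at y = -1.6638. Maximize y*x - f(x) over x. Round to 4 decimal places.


f*(y) = sup_x {y*x - a*x^2 - b*x} = sup_x {(y-b)*x - a*x^2}
FOC: (y - b) - 2a*x = 0 => x* = (y - b)/(2a)
x* = (-1.6638 - 11)/(2*6) = -1.0553
f*(-1.6638) = (y-b)^2/(4a) = (-1.6638 - 11)^2/(4*6)
= 160.3718/24 = 6.6822


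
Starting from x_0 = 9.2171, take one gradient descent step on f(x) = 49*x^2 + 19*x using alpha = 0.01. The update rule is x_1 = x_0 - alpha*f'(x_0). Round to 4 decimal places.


We compute the gradient at x_0 and apply the update.
f'(x) = 98*x + 19
f'(9.2171) = 98*9.2171 + 19 = 922.2758
x_1 = 9.2171 - 0.01*922.2758 = -0.0057


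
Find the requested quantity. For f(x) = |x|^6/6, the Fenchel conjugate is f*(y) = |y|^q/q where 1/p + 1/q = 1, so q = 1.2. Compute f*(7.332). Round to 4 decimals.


The conjugate exponent q satisfies 1/p + 1/q = 1.
p = 6, so q = 6/(6 - 1) = 1.2
|y|^q = 7.332^1.2 = 10.9211
f*(7.332) = 10.9211 / 1.2 = 9.1009


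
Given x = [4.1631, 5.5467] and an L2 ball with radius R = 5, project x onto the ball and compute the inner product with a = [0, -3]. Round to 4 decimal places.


Step 1: Compute ||x|| (intermediates to 6 decimals).
||x|| = sqrt(4.1631^2 + 5.5467^2) = 6.93522
Step 2: Project.
Since ||x|| > R, scale = R/||x|| = 5/6.93522 = 0.720958, proj(x) = scale * x
proj(x) = [3.00142, 3.998938]
Step 3: Dot product.
a^T * proj(x) = 0*3.00142 - 3*3.998938 = -11.9968


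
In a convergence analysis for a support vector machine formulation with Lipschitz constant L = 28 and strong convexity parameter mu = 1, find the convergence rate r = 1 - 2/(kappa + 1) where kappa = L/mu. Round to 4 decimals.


Step 1: Compute the condition number.
kappa = L/mu = 28/1 = 28.0
Step 2: Compute the convergence rate.
r = 1 - 2/(kappa + 1) = 1 - 2*mu/(L + mu) = (L - mu)/(L + mu) = 27/29 = 0.931


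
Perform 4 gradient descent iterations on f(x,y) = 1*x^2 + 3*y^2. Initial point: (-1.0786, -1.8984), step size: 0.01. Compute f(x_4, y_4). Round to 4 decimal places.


Gradient descent on f(x,y) = 1*x^2 + 3*y^2.
Starting point: (-1.0786, -1.8984), alpha = 0.01
Step 1: grad_x = 2*1*-1.0786 = -2.1572, grad_y = 2*3*-1.8984 = -11.3904
  x_1 = -1.0786 - 0.01*-2.1572 = -1.057
  y_1 = -1.8984 - 0.01*-11.3904 = -1.7845
Step 2: grad_x = 2*1*-1.057 = -2.1141, grad_y = 2*3*-1.7845 = -10.707
  x_2 = -1.057 - 0.01*-2.1141 = -1.0359
  y_2 = -1.7845 - 0.01*-10.707 = -1.6774
Step 3: grad_x = 2*1*-1.0359 = -2.0718, grad_y = 2*3*-1.6774 = -10.0646
  x_3 = -1.0359 - 0.01*-2.0718 = -1.0152
  y_3 = -1.6774 - 0.01*-10.0646 = -1.5768
Step 4: grad_x = 2*1*-1.0152 = -2.0303, grad_y = 2*3*-1.5768 = -9.4607
  x_4 = -1.0152 - 0.01*-2.0303 = -0.9949
  y_4 = -1.5768 - 0.01*-9.4607 = -1.4822
f(-0.9949, -1.4822) = 1*(-0.9949)^2 + 3*(-1.4822)^2 = 7.5803
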